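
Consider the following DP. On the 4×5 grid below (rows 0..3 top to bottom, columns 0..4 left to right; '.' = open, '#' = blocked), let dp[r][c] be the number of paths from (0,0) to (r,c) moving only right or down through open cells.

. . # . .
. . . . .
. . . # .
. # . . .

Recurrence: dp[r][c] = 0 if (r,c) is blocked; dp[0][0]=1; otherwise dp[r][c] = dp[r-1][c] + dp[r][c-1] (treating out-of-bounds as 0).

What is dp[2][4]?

r\c   0   1   2   3   4
  0   1   1   0   0   0
  1   1   2   2   2   2
  2   1   3   5   0   2
  3   1   0   5   5   7

2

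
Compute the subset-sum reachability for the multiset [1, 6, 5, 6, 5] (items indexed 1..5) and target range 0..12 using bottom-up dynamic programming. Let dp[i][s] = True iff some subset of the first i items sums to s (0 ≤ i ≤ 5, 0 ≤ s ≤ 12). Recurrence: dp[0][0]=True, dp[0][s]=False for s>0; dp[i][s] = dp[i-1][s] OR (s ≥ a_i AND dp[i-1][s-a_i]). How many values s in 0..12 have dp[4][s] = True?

i\s   0   1   2   3   4   5   6   7   8   9  10  11  12
  0   T   F   F   F   F   F   F   F   F   F   F   F   F
  1   T   T   F   F   F   F   F   F   F   F   F   F   F
  2   T   T   F   F   F   F   T   T   F   F   F   F   F
  3   T   T   F   F   F   T   T   T   F   F   F   T   T
  4   T   T   F   F   F   T   T   T   F   F   F   T   T
  5   T   T   F   F   F   T   T   T   F   F   T   T   T

7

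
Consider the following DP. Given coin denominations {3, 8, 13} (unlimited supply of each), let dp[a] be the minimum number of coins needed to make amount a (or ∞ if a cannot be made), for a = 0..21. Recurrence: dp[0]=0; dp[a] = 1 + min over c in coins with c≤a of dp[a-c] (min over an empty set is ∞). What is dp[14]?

3

 a  0  1  2  3  4  5  6  7  8  9 10 11 12 13 14 15 16 17 18 19 20 21
dp  0  -  -  1  -  -  2  -  1  3  -  2  4  1  3  5  2  4  6  3  5  2
(- denotes ∞ / unreachable)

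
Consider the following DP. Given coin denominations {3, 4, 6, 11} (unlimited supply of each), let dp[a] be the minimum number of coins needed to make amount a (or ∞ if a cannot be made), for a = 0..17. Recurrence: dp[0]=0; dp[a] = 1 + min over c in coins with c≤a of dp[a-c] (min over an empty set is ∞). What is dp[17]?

 a  0  1  2  3  4  5  6  7  8  9 10 11 12 13 14 15 16 17
dp  0  -  -  1  1  -  1  2  2  2  2  1  2  3  2  2  3  2
(- denotes ∞ / unreachable)

2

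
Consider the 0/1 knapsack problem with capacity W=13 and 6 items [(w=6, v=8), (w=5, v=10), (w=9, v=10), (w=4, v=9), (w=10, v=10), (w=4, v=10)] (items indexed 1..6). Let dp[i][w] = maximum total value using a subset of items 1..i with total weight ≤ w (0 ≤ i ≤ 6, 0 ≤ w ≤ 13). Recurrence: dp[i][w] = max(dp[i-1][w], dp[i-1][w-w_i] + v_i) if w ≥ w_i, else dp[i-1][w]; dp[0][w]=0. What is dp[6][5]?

i\w   0   1   2   3   4   5   6   7   8   9  10  11  12  13
  0   0   0   0   0   0   0   0   0   0   0   0   0   0   0
  1   0   0   0   0   0   0   8   8   8   8   8   8   8   8
  2   0   0   0   0   0  10  10  10  10  10  10  18  18  18
  3   0   0   0   0   0  10  10  10  10  10  10  18  18  18
  4   0   0   0   0   9  10  10  10  10  19  19  19  19  19
  5   0   0   0   0   9  10  10  10  10  19  19  19  19  19
  6   0   0   0   0  10  10  10  10  19  20  20  20  20  29

10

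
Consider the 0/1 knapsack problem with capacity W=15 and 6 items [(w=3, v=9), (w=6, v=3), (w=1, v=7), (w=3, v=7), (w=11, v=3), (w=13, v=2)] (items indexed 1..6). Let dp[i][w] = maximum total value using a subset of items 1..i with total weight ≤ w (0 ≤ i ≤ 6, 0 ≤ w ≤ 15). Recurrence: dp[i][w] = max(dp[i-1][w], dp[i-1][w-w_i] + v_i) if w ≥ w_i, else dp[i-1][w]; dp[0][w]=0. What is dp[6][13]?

26

i\w   0   1   2   3   4   5   6   7   8   9  10  11  12  13  14  15
  0   0   0   0   0   0   0   0   0   0   0   0   0   0   0   0   0
  1   0   0   0   9   9   9   9   9   9   9   9   9   9   9   9   9
  2   0   0   0   9   9   9   9   9   9  12  12  12  12  12  12  12
  3   0   7   7   9  16  16  16  16  16  16  19  19  19  19  19  19
  4   0   7   7   9  16  16  16  23  23  23  23  23  23  26  26  26
  5   0   7   7   9  16  16  16  23  23  23  23  23  23  26  26  26
  6   0   7   7   9  16  16  16  23  23  23  23  23  23  26  26  26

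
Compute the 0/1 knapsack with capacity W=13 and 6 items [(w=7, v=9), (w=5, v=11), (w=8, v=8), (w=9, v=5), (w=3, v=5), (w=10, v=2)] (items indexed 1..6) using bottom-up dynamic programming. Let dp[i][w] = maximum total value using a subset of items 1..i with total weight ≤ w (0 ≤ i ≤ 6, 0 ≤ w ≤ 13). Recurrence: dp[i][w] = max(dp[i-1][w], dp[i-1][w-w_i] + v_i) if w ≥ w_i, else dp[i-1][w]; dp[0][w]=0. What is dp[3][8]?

i\w   0   1   2   3   4   5   6   7   8   9  10  11  12  13
  0   0   0   0   0   0   0   0   0   0   0   0   0   0   0
  1   0   0   0   0   0   0   0   9   9   9   9   9   9   9
  2   0   0   0   0   0  11  11  11  11  11  11  11  20  20
  3   0   0   0   0   0  11  11  11  11  11  11  11  20  20
  4   0   0   0   0   0  11  11  11  11  11  11  11  20  20
  5   0   0   0   5   5  11  11  11  16  16  16  16  20  20
  6   0   0   0   5   5  11  11  11  16  16  16  16  20  20

11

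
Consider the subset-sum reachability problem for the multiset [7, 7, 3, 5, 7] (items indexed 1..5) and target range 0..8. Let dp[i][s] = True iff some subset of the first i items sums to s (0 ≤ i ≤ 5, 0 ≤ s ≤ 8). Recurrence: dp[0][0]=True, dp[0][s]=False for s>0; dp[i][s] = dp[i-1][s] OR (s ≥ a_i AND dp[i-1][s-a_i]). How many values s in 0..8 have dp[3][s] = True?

i\s   0   1   2   3   4   5   6   7   8
  0   T   F   F   F   F   F   F   F   F
  1   T   F   F   F   F   F   F   T   F
  2   T   F   F   F   F   F   F   T   F
  3   T   F   F   T   F   F   F   T   F
  4   T   F   F   T   F   T   F   T   T
  5   T   F   F   T   F   T   F   T   T

3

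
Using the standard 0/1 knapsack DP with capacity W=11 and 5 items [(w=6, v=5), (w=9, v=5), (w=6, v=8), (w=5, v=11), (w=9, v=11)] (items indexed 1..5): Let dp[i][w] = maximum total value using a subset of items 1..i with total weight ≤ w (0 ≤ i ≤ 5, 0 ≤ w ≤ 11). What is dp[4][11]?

19

i\w   0   1   2   3   4   5   6   7   8   9  10  11
  0   0   0   0   0   0   0   0   0   0   0   0   0
  1   0   0   0   0   0   0   5   5   5   5   5   5
  2   0   0   0   0   0   0   5   5   5   5   5   5
  3   0   0   0   0   0   0   8   8   8   8   8   8
  4   0   0   0   0   0  11  11  11  11  11  11  19
  5   0   0   0   0   0  11  11  11  11  11  11  19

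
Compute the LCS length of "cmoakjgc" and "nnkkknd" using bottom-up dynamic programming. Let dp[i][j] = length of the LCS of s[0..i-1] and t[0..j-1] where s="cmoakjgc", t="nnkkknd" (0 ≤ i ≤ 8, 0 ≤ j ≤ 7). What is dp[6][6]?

1

   ''  n  n  k  k  k  n  d
''  0  0  0  0  0  0  0  0
 c  0  0  0  0  0  0  0  0
 m  0  0  0  0  0  0  0  0
 o  0  0  0  0  0  0  0  0
 a  0  0  0  0  0  0  0  0
 k  0  0  0  1  1  1  1  1
 j  0  0  0  1  1  1  1  1
 g  0  0  0  1  1  1  1  1
 c  0  0  0  1  1  1  1  1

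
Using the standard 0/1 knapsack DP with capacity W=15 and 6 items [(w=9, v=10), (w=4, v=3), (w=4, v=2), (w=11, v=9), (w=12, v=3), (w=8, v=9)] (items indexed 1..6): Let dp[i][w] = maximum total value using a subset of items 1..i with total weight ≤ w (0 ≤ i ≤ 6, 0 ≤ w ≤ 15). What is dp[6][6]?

i\w   0   1   2   3   4   5   6   7   8   9  10  11  12  13  14  15
  0   0   0   0   0   0   0   0   0   0   0   0   0   0   0   0   0
  1   0   0   0   0   0   0   0   0   0  10  10  10  10  10  10  10
  2   0   0   0   0   3   3   3   3   3  10  10  10  10  13  13  13
  3   0   0   0   0   3   3   3   3   5  10  10  10  10  13  13  13
  4   0   0   0   0   3   3   3   3   5  10  10  10  10  13  13  13
  5   0   0   0   0   3   3   3   3   5  10  10  10  10  13  13  13
  6   0   0   0   0   3   3   3   3   9  10  10  10  12  13  13  13

3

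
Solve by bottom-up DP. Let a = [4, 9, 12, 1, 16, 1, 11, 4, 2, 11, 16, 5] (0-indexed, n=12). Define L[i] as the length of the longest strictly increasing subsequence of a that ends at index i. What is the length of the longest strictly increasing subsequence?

4

   i    0    1    2    3    4    5    6    7    8    9   10   11
a[i]    4    9   12    1   16    1   11    4    2   11   16    5
L[i]    1    2    3    1    4    1    3    2    2    3    4    3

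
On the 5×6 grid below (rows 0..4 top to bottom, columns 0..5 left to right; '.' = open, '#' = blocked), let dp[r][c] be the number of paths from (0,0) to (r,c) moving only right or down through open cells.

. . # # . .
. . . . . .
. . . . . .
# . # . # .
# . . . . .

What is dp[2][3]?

r\c   0   1   2   3   4   5
  0   1   1   0   0   0   0
  1   1   2   2   2   2   2
  2   1   3   5   7   9  11
  3   0   3   0   7   0  11
  4   0   3   3  10  10  21

7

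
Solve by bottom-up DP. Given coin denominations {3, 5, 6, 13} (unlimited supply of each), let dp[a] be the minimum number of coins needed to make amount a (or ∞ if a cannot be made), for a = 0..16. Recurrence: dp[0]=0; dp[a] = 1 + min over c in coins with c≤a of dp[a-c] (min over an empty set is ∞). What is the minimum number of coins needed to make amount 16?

2

 a  0  1  2  3  4  5  6  7  8  9 10 11 12 13 14 15 16
dp  0  -  -  1  -  1  1  -  2  2  2  2  2  1  3  3  2
(- denotes ∞ / unreachable)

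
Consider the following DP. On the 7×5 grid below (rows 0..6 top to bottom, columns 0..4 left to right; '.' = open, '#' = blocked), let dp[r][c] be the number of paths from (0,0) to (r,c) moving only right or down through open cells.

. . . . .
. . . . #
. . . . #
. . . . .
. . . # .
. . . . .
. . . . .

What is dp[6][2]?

r\c   0   1   2   3   4
  0   1   1   1   1   1
  1   1   2   3   4   0
  2   1   3   6  10   0
  3   1   4  10  20  20
  4   1   5  15   0  20
  5   1   6  21  21  41
  6   1   7  28  49  90

28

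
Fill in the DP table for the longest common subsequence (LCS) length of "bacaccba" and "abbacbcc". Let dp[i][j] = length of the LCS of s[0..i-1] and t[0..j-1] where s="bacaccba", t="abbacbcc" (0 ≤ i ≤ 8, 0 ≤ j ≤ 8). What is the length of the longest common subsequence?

   ''  a  b  b  a  c  b  c  c
''  0  0  0  0  0  0  0  0  0
 b  0  0  1  1  1  1  1  1  1
 a  0  1  1  1  2  2  2  2  2
 c  0  1  1  1  2  3  3  3  3
 a  0  1  1  1  2  3  3  3  3
 c  0  1  1  1  2  3  3  4  4
 c  0  1  1  1  2  3  3  4  5
 b  0  1  2  2  2  3  4  4  5
 a  0  1  2  2  3  3  4  4  5

5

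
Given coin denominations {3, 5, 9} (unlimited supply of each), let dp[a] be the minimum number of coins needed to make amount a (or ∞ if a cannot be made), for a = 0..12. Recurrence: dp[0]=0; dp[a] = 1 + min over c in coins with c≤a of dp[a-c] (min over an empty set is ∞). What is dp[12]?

 a  0  1  2  3  4  5  6  7  8  9 10 11 12
dp  0  -  -  1  -  1  2  -  2  1  2  3  2
(- denotes ∞ / unreachable)

2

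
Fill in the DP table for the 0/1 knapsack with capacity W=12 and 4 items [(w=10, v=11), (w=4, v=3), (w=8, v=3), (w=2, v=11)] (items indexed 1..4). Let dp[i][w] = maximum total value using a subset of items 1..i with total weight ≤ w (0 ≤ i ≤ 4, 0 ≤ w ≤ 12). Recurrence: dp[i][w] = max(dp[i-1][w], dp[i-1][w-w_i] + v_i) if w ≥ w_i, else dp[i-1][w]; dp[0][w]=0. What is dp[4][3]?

i\w   0   1   2   3   4   5   6   7   8   9  10  11  12
  0   0   0   0   0   0   0   0   0   0   0   0   0   0
  1   0   0   0   0   0   0   0   0   0   0  11  11  11
  2   0   0   0   0   3   3   3   3   3   3  11  11  11
  3   0   0   0   0   3   3   3   3   3   3  11  11  11
  4   0   0  11  11  11  11  14  14  14  14  14  14  22

11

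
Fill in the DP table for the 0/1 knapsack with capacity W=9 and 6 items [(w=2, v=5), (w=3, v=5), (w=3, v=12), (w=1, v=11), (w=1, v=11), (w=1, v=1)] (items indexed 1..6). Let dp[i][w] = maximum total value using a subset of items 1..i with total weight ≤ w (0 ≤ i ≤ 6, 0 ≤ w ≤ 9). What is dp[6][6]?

35

i\w   0   1   2   3   4   5   6   7   8   9
  0   0   0   0   0   0   0   0   0   0   0
  1   0   0   5   5   5   5   5   5   5   5
  2   0   0   5   5   5  10  10  10  10  10
  3   0   0   5  12  12  17  17  17  22  22
  4   0  11  11  16  23  23  28  28  28  33
  5   0  11  22  22  27  34  34  39  39  39
  6   0  11  22  23  27  34  35  39  40  40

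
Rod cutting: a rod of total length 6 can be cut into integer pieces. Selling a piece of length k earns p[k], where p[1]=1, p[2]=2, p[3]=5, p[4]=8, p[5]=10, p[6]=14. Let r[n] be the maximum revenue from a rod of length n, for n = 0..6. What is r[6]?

14

   n    0    1    2    3    4    5    6
r[n]    0    1    2    5    8   10   14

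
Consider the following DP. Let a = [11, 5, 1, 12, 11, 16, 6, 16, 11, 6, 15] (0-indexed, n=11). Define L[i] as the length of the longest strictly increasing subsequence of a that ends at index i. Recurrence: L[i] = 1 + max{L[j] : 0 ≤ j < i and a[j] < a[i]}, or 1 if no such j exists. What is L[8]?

3

   i    0    1    2    3    4    5    6    7    8    9   10
a[i]   11    5    1   12   11   16    6   16   11    6   15
L[i]    1    1    1    2    2    3    2    3    3    2    4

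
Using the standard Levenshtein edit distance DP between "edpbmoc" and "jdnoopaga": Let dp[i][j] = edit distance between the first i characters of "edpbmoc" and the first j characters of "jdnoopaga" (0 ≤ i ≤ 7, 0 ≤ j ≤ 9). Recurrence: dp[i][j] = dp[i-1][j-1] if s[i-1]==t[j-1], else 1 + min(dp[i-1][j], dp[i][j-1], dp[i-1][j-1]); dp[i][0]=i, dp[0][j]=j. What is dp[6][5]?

4

   ''  j  d  n  o  o  p  a  g  a
''  0  1  2  3  4  5  6  7  8  9
 e  1  1  2  3  4  5  6  7  8  9
 d  2  2  1  2  3  4  5  6  7  8
 p  3  3  2  2  3  4  4  5  6  7
 b  4  4  3  3  3  4  5  5  6  7
 m  5  5  4  4  4  4  5  6  6  7
 o  6  6  5  5  4  4  5  6  7  7
 c  7  7  6  6  5  5  5  6  7  8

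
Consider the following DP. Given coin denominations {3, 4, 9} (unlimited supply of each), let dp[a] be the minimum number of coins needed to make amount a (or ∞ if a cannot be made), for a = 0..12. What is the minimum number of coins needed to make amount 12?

2

 a  0  1  2  3  4  5  6  7  8  9 10 11 12
dp  0  -  -  1  1  -  2  2  2  1  3  3  2
(- denotes ∞ / unreachable)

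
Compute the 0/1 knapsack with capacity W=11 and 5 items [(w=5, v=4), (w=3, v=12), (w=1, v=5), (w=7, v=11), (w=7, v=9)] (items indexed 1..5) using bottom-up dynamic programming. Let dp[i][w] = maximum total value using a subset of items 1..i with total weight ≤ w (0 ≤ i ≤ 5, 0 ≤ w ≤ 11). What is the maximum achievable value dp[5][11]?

i\w   0   1   2   3   4   5   6   7   8   9  10  11
  0   0   0   0   0   0   0   0   0   0   0   0   0
  1   0   0   0   0   0   4   4   4   4   4   4   4
  2   0   0   0  12  12  12  12  12  16  16  16  16
  3   0   5   5  12  17  17  17  17  17  21  21  21
  4   0   5   5  12  17  17  17  17  17  21  23  28
  5   0   5   5  12  17  17  17  17  17  21  23  28

28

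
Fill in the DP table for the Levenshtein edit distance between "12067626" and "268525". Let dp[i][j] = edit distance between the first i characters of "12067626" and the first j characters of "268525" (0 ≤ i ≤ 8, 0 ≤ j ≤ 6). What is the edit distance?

5

   ''  2  6  8  5  2  5
''  0  1  2  3  4  5  6
 1  1  1  2  3  4  5  6
 2  2  1  2  3  4  4  5
 0  3  2  2  3  4  5  5
 6  4  3  2  3  4  5  6
 7  5  4  3  3  4  5  6
 6  6  5  4  4  4  5  6
 2  7  6  5  5  5  4  5
 6  8  7  6  6  6  5  5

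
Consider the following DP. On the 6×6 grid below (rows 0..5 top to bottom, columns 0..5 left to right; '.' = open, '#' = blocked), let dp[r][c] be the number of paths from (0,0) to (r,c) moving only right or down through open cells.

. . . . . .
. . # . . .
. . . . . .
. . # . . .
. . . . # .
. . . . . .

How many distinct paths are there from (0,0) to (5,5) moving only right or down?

r\c   0   1   2   3   4   5
  0   1   1   1   1   1   1
  1   1   2   0   1   2   3
  2   1   3   3   4   6   9
  3   1   4   0   4  10  19
  4   1   5   5   9   0  19
  5   1   6  11  20  20  39

39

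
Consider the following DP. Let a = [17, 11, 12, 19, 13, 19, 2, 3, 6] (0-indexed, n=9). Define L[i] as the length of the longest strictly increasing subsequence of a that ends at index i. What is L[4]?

3

   i    0    1    2    3    4    5    6    7    8
a[i]   17   11   12   19   13   19    2    3    6
L[i]    1    1    2    3    3    4    1    2    3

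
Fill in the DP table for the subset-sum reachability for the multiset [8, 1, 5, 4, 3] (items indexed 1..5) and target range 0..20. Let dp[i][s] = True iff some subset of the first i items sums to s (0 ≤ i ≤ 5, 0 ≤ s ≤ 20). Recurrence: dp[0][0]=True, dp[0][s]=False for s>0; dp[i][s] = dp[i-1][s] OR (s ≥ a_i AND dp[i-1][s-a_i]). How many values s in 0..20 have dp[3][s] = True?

i\s   0   1   2   3   4   5   6   7   8   9  10  11  12  13  14  15  16  17  18  19  20
  0   T   F   F   F   F   F   F   F   F   F   F   F   F   F   F   F   F   F   F   F   F
  1   T   F   F   F   F   F   F   F   T   F   F   F   F   F   F   F   F   F   F   F   F
  2   T   T   F   F   F   F   F   F   T   T   F   F   F   F   F   F   F   F   F   F   F
  3   T   T   F   F   F   T   T   F   T   T   F   F   F   T   T   F   F   F   F   F   F
  4   T   T   F   F   T   T   T   F   T   T   T   F   T   T   T   F   F   T   T   F   F
  5   T   T   F   T   T   T   T   T   T   T   T   T   T   T   T   T   T   T   T   F   T

8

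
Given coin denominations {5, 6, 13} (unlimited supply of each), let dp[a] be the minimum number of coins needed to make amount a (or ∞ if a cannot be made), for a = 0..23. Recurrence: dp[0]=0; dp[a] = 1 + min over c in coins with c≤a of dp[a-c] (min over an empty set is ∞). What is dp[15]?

3

 a  0  1  2  3  4  5  6  7  8  9 10 11 12 13 14 15 16 17 18 19 20 21 22 23
dp  0  -  -  -  -  1  1  -  -  -  2  2  2  1  -  3  3  3  2  2  4  4  4  3
(- denotes ∞ / unreachable)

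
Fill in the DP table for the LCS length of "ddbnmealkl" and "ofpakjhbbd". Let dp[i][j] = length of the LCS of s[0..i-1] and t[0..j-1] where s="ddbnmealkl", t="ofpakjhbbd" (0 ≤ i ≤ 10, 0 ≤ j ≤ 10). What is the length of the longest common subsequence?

2

   ''  o  f  p  a  k  j  h  b  b  d
''  0  0  0  0  0  0  0  0  0  0  0
 d  0  0  0  0  0  0  0  0  0  0  1
 d  0  0  0  0  0  0  0  0  0  0  1
 b  0  0  0  0  0  0  0  0  1  1  1
 n  0  0  0  0  0  0  0  0  1  1  1
 m  0  0  0  0  0  0  0  0  1  1  1
 e  0  0  0  0  0  0  0  0  1  1  1
 a  0  0  0  0  1  1  1  1  1  1  1
 l  0  0  0  0  1  1  1  1  1  1  1
 k  0  0  0  0  1  2  2  2  2  2  2
 l  0  0  0  0  1  2  2  2  2  2  2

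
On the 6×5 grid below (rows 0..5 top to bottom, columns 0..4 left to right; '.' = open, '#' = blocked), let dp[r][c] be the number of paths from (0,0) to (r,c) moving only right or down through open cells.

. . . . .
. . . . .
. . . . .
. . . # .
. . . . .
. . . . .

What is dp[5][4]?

r\c   0   1   2   3   4
  0   1   1   1   1   1
  1   1   2   3   4   5
  2   1   3   6  10  15
  3   1   4  10   0  15
  4   1   5  15  15  30
  5   1   6  21  36  66

66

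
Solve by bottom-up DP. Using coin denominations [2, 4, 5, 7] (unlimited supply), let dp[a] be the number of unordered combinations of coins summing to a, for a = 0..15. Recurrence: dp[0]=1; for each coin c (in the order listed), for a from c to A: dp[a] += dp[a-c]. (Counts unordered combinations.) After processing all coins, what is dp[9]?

after  coin     0     1     2     3     4     5     6     7     8     9    10    11    12    13    14    15
          2     1     0     1     0     1     0     1     0     1     0     1     0     1     0     1     0
          4     1     0     1     0     2     0     2     0     3     0     3     0     4     0     4     0
          5     1     0     1     0     2     1     2     1     3     2     4     2     5     3     6     4
          7     1     0     1     0     2     1     2     2     3     3     4     4     6     5     8     7

3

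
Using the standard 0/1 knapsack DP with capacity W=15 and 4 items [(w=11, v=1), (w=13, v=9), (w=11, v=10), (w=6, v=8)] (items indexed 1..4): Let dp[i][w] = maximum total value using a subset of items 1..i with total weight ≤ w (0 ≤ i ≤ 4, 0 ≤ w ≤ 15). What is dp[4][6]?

i\w   0   1   2   3   4   5   6   7   8   9  10  11  12  13  14  15
  0   0   0   0   0   0   0   0   0   0   0   0   0   0   0   0   0
  1   0   0   0   0   0   0   0   0   0   0   0   1   1   1   1   1
  2   0   0   0   0   0   0   0   0   0   0   0   1   1   9   9   9
  3   0   0   0   0   0   0   0   0   0   0   0  10  10  10  10  10
  4   0   0   0   0   0   0   8   8   8   8   8  10  10  10  10  10

8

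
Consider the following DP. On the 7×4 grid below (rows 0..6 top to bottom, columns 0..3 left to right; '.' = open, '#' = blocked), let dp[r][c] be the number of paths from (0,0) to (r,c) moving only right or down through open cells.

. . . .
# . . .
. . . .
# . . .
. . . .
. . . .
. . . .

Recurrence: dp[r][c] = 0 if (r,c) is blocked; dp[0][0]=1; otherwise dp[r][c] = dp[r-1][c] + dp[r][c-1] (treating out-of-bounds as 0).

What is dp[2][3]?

r\c   0   1   2   3
  0   1   1   1   1
  1   0   1   2   3
  2   0   1   3   6
  3   0   1   4  10
  4   0   1   5  15
  5   0   1   6  21
  6   0   1   7  28

6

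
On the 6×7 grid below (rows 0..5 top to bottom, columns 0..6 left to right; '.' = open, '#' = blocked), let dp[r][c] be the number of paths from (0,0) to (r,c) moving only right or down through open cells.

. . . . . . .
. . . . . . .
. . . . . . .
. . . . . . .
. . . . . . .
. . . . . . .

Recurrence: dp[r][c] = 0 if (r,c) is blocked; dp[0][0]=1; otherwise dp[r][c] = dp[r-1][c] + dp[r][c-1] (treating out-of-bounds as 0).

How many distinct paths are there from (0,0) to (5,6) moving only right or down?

r\c   0   1   2   3   4   5   6
  0   1   1   1   1   1   1   1
  1   1   2   3   4   5   6   7
  2   1   3   6  10  15  21  28
  3   1   4  10  20  35  56  84
  4   1   5  15  35  70 126 210
  5   1   6  21  56 126 252 462

462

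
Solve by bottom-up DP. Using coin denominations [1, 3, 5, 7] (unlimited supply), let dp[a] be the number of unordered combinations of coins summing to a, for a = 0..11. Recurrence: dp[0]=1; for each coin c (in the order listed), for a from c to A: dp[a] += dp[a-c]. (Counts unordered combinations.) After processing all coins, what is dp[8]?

after  coin     0     1     2     3     4     5     6     7     8     9    10    11
          1     1     1     1     1     1     1     1     1     1     1     1     1
          3     1     1     1     2     2     2     3     3     3     4     4     4
          5     1     1     1     2     2     3     4     4     5     6     7     8
          7     1     1     1     2     2     3     4     5     6     7     9    10

6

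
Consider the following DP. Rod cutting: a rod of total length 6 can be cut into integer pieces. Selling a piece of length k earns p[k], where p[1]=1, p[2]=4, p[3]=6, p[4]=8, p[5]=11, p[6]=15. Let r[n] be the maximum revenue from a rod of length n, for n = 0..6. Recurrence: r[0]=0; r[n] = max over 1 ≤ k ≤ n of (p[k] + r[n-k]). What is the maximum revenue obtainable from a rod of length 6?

   n    0    1    2    3    4    5    6
r[n]    0    1    4    6    8   11   15

15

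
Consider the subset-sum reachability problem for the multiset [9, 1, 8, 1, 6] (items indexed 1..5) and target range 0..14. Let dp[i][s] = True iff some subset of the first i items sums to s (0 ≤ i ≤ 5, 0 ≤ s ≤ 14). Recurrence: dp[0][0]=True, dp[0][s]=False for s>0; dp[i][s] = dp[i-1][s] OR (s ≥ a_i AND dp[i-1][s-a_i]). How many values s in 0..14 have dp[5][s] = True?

10

i\s   0   1   2   3   4   5   6   7   8   9  10  11  12  13  14
  0   T   F   F   F   F   F   F   F   F   F   F   F   F   F   F
  1   T   F   F   F   F   F   F   F   F   T   F   F   F   F   F
  2   T   T   F   F   F   F   F   F   F   T   T   F   F   F   F
  3   T   T   F   F   F   F   F   F   T   T   T   F   F   F   F
  4   T   T   T   F   F   F   F   F   T   T   T   T   F   F   F
  5   T   T   T   F   F   F   T   T   T   T   T   T   F   F   T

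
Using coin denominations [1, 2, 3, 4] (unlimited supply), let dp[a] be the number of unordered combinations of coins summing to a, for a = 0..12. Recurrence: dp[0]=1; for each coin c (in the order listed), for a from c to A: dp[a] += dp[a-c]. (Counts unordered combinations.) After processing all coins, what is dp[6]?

after  coin     0     1     2     3     4     5     6     7     8     9    10    11    12
          1     1     1     1     1     1     1     1     1     1     1     1     1     1
          2     1     1     2     2     3     3     4     4     5     5     6     6     7
          3     1     1     2     3     4     5     7     8    10    12    14    16    19
          4     1     1     2     3     5     6     9    11    15    18    23    27    34

9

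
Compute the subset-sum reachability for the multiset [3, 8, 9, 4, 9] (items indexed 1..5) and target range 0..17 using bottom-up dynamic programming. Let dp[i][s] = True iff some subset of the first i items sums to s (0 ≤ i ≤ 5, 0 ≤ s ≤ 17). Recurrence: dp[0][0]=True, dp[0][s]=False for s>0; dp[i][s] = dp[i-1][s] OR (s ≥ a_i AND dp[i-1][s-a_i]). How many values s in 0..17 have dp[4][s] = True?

i\s   0   1   2   3   4   5   6   7   8   9  10  11  12  13  14  15  16  17
  0   T   F   F   F   F   F   F   F   F   F   F   F   F   F   F   F   F   F
  1   T   F   F   T   F   F   F   F   F   F   F   F   F   F   F   F   F   F
  2   T   F   F   T   F   F   F   F   T   F   F   T   F   F   F   F   F   F
  3   T   F   F   T   F   F   F   F   T   T   F   T   T   F   F   F   F   T
  4   T   F   F   T   T   F   F   T   T   T   F   T   T   T   F   T   T   T
  5   T   F   F   T   T   F   F   T   T   T   F   T   T   T   F   T   T   T

12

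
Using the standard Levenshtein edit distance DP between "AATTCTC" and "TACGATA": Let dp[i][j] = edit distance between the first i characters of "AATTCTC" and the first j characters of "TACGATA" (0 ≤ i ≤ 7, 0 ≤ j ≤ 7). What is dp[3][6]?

   ''  T  A  C  G  A  T  A
''  0  1  2  3  4  5  6  7
 A  1  1  1  2  3  4  5  6
 A  2  2  1  2  3  3  4  5
 T  3  2  2  2  3  4  3  4
 T  4  3  3  3  3  4  4  4
 C  5  4  4  3  4  4  5  5
 T  6  5  5  4  4  5  4  5
 C  7  6  6  5  5  5  5  5

3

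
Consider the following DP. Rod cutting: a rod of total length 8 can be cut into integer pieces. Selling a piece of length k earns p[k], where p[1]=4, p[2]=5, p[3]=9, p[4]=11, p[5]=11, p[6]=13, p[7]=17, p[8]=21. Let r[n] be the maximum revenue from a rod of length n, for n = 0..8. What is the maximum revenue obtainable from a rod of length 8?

32

   n    0    1    2    3    4    5    6    7    8
r[n]    0    4    8   12   16   20   24   28   32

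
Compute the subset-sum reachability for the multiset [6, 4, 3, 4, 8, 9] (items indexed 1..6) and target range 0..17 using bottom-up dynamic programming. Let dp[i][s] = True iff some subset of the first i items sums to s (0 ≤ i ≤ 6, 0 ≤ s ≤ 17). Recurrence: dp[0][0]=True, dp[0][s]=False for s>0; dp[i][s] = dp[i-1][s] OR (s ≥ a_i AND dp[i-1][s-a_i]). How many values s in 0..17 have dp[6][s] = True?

i\s   0   1   2   3   4   5   6   7   8   9  10  11  12  13  14  15  16  17
  0   T   F   F   F   F   F   F   F   F   F   F   F   F   F   F   F   F   F
  1   T   F   F   F   F   F   T   F   F   F   F   F   F   F   F   F   F   F
  2   T   F   F   F   T   F   T   F   F   F   T   F   F   F   F   F   F   F
  3   T   F   F   T   T   F   T   T   F   T   T   F   F   T   F   F   F   F
  4   T   F   F   T   T   F   T   T   T   T   T   T   F   T   T   F   F   T
  5   T   F   F   T   T   F   T   T   T   T   T   T   T   T   T   T   T   T
  6   T   F   F   T   T   F   T   T   T   T   T   T   T   T   T   T   T   T

15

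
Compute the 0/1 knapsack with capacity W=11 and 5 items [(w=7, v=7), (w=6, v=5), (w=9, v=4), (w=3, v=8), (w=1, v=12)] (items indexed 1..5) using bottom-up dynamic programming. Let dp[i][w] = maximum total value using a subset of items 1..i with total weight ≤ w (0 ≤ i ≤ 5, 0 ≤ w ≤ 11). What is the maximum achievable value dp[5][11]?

27

i\w   0   1   2   3   4   5   6   7   8   9  10  11
  0   0   0   0   0   0   0   0   0   0   0   0   0
  1   0   0   0   0   0   0   0   7   7   7   7   7
  2   0   0   0   0   0   0   5   7   7   7   7   7
  3   0   0   0   0   0   0   5   7   7   7   7   7
  4   0   0   0   8   8   8   8   8   8  13  15  15
  5   0  12  12  12  20  20  20  20  20  20  25  27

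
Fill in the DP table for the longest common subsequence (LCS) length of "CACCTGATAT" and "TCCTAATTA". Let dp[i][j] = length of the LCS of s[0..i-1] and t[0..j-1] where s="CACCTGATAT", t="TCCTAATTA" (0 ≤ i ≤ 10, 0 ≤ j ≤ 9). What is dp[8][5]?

4

   ''  T  C  C  T  A  A  T  T  A
''  0  0  0  0  0  0  0  0  0  0
 C  0  0  1  1  1  1  1  1  1  1
 A  0  0  1  1  1  2  2  2  2  2
 C  0  0  1  2  2  2  2  2  2  2
 C  0  0  1  2  2  2  2  2  2  2
 T  0  1  1  2  3  3  3  3  3  3
 G  0  1  1  2  3  3  3  3  3  3
 A  0  1  1  2  3  4  4  4  4  4
 T  0  1  1  2  3  4  4  5  5  5
 A  0  1  1  2  3  4  5  5  5  6
 T  0  1  1  2  3  4  5  6  6  6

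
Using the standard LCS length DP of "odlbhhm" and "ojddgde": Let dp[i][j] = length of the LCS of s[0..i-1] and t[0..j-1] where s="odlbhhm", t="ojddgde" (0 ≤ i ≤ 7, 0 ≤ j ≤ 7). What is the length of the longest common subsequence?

   ''  o  j  d  d  g  d  e
''  0  0  0  0  0  0  0  0
 o  0  1  1  1  1  1  1  1
 d  0  1  1  2  2  2  2  2
 l  0  1  1  2  2  2  2  2
 b  0  1  1  2  2  2  2  2
 h  0  1  1  2  2  2  2  2
 h  0  1  1  2  2  2  2  2
 m  0  1  1  2  2  2  2  2

2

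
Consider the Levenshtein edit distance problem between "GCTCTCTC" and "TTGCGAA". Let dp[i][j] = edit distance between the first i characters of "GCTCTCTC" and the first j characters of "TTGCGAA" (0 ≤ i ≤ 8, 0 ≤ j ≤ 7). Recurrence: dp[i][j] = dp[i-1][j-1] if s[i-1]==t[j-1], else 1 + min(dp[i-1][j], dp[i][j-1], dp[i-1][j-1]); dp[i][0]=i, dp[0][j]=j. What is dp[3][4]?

   ''  T  T  G  C  G  A  A
''  0  1  2  3  4  5  6  7
 G  1  1  2  2  3  4  5  6
 C  2  2  2  3  2  3  4  5
 T  3  2  2  3  3  3  4  5
 C  4  3  3  3  3  4  4  5
 T  5  4  3  4  4  4  5  5
 C  6  5  4  4  4  5  5  6
 T  7  6  5  5  5  5  6  6
 C  8  7  6  6  5  6  6  7

3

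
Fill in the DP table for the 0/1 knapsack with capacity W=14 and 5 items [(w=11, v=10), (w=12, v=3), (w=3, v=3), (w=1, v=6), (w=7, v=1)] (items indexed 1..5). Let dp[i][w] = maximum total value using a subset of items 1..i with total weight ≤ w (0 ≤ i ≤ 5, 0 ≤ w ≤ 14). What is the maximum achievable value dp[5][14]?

16

i\w   0   1   2   3   4   5   6   7   8   9  10  11  12  13  14
  0   0   0   0   0   0   0   0   0   0   0   0   0   0   0   0
  1   0   0   0   0   0   0   0   0   0   0   0  10  10  10  10
  2   0   0   0   0   0   0   0   0   0   0   0  10  10  10  10
  3   0   0   0   3   3   3   3   3   3   3   3  10  10  10  13
  4   0   6   6   6   9   9   9   9   9   9   9  10  16  16  16
  5   0   6   6   6   9   9   9   9   9   9   9  10  16  16  16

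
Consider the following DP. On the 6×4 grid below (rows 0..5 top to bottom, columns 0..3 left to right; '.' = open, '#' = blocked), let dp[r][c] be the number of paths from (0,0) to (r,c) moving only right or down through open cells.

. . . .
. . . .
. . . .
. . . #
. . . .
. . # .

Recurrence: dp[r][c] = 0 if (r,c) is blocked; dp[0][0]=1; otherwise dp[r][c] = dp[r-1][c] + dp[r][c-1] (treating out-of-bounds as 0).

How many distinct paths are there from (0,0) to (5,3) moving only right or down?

r\c   0   1   2   3
  0   1   1   1   1
  1   1   2   3   4
  2   1   3   6  10
  3   1   4  10   0
  4   1   5  15  15
  5   1   6   0  15

15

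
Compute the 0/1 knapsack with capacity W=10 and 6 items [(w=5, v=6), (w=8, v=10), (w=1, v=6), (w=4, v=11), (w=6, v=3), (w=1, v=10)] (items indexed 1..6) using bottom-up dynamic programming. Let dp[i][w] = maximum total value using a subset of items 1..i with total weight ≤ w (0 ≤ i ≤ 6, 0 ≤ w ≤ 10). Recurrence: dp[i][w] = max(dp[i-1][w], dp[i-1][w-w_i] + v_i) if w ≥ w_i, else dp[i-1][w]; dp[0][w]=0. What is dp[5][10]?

i\w   0   1   2   3   4   5   6   7   8   9  10
  0   0   0   0   0   0   0   0   0   0   0   0
  1   0   0   0   0   0   6   6   6   6   6   6
  2   0   0   0   0   0   6   6   6  10  10  10
  3   0   6   6   6   6   6  12  12  12  16  16
  4   0   6   6   6  11  17  17  17  17  17  23
  5   0   6   6   6  11  17  17  17  17  17  23
  6   0  10  16  16  16  21  27  27  27  27  27

23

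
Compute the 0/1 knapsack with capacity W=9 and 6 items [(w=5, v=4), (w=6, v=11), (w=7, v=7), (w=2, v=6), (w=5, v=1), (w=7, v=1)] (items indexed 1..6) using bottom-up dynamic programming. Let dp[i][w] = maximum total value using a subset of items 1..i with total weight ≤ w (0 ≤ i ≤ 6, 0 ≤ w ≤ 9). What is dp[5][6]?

i\w   0   1   2   3   4   5   6   7   8   9
  0   0   0   0   0   0   0   0   0   0   0
  1   0   0   0   0   0   4   4   4   4   4
  2   0   0   0   0   0   4  11  11  11  11
  3   0   0   0   0   0   4  11  11  11  11
  4   0   0   6   6   6   6  11  11  17  17
  5   0   0   6   6   6   6  11  11  17  17
  6   0   0   6   6   6   6  11  11  17  17

11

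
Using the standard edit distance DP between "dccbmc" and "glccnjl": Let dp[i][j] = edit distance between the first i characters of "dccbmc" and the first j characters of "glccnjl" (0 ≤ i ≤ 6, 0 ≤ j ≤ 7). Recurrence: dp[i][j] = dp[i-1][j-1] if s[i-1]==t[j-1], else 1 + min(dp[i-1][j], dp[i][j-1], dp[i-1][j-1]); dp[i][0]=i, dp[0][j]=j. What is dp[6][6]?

   ''  g  l  c  c  n  j  l
''  0  1  2  3  4  5  6  7
 d  1  1  2  3  4  5  6  7
 c  2  2  2  2  3  4  5  6
 c  3  3  3  2  2  3  4  5
 b  4  4  4  3  3  3  4  5
 m  5  5  5  4  4  4  4  5
 c  6  6  6  5  4  5  5  5

5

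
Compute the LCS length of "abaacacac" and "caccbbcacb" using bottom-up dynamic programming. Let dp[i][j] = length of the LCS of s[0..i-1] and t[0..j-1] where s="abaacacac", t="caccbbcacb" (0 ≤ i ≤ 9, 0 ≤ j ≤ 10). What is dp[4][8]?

3

   ''  c  a  c  c  b  b  c  a  c  b
''  0  0  0  0  0  0  0  0  0  0  0
 a  0  0  1  1  1  1  1  1  1  1  1
 b  0  0  1  1  1  2  2  2  2  2  2
 a  0  0  1  1  1  2  2  2  3  3  3
 a  0  0  1  1  1  2  2  2  3  3  3
 c  0  1  1  2  2  2  2  3  3  4  4
 a  0  1  2  2  2  2  2  3  4  4  4
 c  0  1  2  3  3  3  3  3  4  5  5
 a  0  1  2  3  3  3  3  3  4  5  5
 c  0  1  2  3  4  4  4  4  4  5  5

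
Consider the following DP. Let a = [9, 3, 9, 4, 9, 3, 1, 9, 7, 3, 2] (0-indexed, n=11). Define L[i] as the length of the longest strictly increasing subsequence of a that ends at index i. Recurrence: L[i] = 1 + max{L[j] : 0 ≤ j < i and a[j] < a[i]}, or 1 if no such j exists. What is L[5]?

   i    0    1    2    3    4    5    6    7    8    9   10
a[i]    9    3    9    4    9    3    1    9    7    3    2
L[i]    1    1    2    2    3    1    1    3    3    2    2

1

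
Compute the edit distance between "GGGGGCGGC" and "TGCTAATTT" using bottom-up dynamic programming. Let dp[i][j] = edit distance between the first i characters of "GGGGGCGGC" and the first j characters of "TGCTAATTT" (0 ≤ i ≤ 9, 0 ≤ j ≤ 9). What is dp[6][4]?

   ''  T  G  C  T  A  A  T  T  T
''  0  1  2  3  4  5  6  7  8  9
 G  1  1  1  2  3  4  5  6  7  8
 G  2  2  1  2  3  4  5  6  7  8
 G  3  3  2  2  3  4  5  6  7  8
 G  4  4  3  3  3  4  5  6  7  8
 G  5  5  4  4  4  4  5  6  7  8
 C  6  6  5  4  5  5  5  6  7  8
 G  7  7  6  5  5  6  6  6  7  8
 G  8  8  7  6  6  6  7  7  7  8
 C  9  9  8  7  7  7  7  8  8  8

5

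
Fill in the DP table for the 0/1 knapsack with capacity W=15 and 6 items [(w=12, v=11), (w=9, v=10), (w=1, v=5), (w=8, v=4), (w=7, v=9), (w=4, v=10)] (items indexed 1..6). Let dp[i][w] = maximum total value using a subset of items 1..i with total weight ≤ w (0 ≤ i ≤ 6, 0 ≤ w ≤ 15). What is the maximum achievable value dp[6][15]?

25

i\w   0   1   2   3   4   5   6   7   8   9  10  11  12  13  14  15
  0   0   0   0   0   0   0   0   0   0   0   0   0   0   0   0   0
  1   0   0   0   0   0   0   0   0   0   0   0   0  11  11  11  11
  2   0   0   0   0   0   0   0   0   0  10  10  10  11  11  11  11
  3   0   5   5   5   5   5   5   5   5  10  15  15  15  16  16  16
  4   0   5   5   5   5   5   5   5   5  10  15  15  15  16  16  16
  5   0   5   5   5   5   5   5   9  14  14  15  15  15  16  16  16
  6   0   5   5   5  10  15  15  15  15  15  15  19  24  24  25  25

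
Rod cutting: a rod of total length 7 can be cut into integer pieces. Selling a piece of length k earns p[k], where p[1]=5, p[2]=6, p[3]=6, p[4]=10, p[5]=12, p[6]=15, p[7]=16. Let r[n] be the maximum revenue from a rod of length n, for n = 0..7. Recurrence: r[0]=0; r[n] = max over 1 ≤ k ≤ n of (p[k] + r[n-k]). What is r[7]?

   n    0    1    2    3    4    5    6    7
r[n]    0    5   10   15   20   25   30   35

35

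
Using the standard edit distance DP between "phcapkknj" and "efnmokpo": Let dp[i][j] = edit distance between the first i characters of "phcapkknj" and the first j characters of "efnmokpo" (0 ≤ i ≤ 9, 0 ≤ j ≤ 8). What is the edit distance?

   ''  e  f  n  m  o  k  p  o
''  0  1  2  3  4  5  6  7  8
 p  1  1  2  3  4  5  6  6  7
 h  2  2  2  3  4  5  6  7  7
 c  3  3  3  3  4  5  6  7  8
 a  4  4  4  4  4  5  6  7  8
 p  5  5  5  5  5  5  6  6  7
 k  6  6  6  6  6  6  5  6  7
 k  7  7  7  7  7  7  6  6  7
 n  8  8  8  7  8  8  7  7  7
 j  9  9  9  8  8  9  8  8  8

8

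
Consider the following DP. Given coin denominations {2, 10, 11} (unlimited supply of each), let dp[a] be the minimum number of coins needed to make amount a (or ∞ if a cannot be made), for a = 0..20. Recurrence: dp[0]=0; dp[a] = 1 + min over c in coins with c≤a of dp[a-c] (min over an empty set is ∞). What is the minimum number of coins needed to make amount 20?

2

 a  0  1  2  3  4  5  6  7  8  9 10 11 12 13 14 15 16 17 18 19 20
dp  0  -  1  -  2  -  3  -  4  -  1  1  2  2  3  3  4  4  5  5  2
(- denotes ∞ / unreachable)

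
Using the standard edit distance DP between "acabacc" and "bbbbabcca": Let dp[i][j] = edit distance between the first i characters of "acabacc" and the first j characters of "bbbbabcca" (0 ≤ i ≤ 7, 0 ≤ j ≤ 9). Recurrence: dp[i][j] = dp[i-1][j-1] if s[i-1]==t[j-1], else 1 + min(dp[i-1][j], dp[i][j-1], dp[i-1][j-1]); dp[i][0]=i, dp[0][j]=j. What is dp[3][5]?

4

   ''  b  b  b  b  a  b  c  c  a
''  0  1  2  3  4  5  6  7  8  9
 a  1  1  2  3  4  4  5  6  7  8
 c  2  2  2  3  4  5  5  5  6  7
 a  3  3  3  3  4  4  5  6  6  6
 b  4  3  3  3  3  4  4  5  6  7
 a  5  4  4  4  4  3  4  5  6  6
 c  6  5  5  5  5  4  4  4  5  6
 c  7  6  6  6  6  5  5  4  4  5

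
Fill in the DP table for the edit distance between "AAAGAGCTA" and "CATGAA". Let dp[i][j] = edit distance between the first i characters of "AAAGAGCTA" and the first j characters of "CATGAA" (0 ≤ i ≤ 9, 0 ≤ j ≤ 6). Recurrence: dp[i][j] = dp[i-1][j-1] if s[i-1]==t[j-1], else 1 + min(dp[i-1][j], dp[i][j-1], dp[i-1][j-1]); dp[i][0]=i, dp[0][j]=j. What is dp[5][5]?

2

   ''  C  A  T  G  A  A
''  0  1  2  3  4  5  6
 A  1  1  1  2  3  4  5
 A  2  2  1  2  3  3  4
 A  3  3  2  2  3  3  3
 G  4  4  3  3  2  3  4
 A  5  5  4  4  3  2  3
 G  6  6  5  5  4  3  3
 C  7  6  6  6  5  4  4
 T  8  7  7  6  6  5  5
 A  9  8  7  7  7  6  5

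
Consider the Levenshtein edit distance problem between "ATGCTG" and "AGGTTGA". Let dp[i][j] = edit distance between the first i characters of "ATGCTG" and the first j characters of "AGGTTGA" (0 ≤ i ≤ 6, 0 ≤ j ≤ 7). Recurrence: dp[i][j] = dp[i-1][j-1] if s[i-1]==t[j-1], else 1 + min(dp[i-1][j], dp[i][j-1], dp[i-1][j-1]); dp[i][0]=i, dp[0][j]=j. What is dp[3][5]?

   ''  A  G  G  T  T  G  A
''  0  1  2  3  4  5  6  7
 A  1  0  1  2  3  4  5  6
 T  2  1  1  2  2  3  4  5
 G  3  2  1  1  2  3  3  4
 C  4  3  2  2  2  3  4  4
 T  5  4  3  3  2  2  3  4
 G  6  5  4  3  3  3  2  3

3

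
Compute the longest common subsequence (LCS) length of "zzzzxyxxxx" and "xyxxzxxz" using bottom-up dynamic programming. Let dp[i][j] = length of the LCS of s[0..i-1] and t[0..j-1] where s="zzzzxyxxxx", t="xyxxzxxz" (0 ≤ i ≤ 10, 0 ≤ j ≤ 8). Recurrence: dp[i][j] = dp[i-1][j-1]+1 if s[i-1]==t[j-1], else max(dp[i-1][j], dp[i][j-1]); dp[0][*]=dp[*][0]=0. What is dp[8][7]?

4

   ''  x  y  x  x  z  x  x  z
''  0  0  0  0  0  0  0  0  0
 z  0  0  0  0  0  1  1  1  1
 z  0  0  0  0  0  1  1  1  2
 z  0  0  0  0  0  1  1  1  2
 z  0  0  0  0  0  1  1  1  2
 x  0  1  1  1  1  1  2  2  2
 y  0  1  2  2  2  2  2  2  2
 x  0  1  2  3  3  3  3  3  3
 x  0  1  2  3  4  4  4  4  4
 x  0  1  2  3  4  4  5  5  5
 x  0  1  2  3  4  4  5  6  6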